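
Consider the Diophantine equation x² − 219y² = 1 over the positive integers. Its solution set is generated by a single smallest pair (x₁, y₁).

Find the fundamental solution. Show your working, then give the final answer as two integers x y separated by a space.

74 5

[14; 1,3,1,28] for √219; ℓ=4 ⇒ convergent index 3
step 0: (14, 1)  from 14·(1,0) + (0,1)
…
step 2: (59, 4)  from 3·(15,1) + (14,1)
step 3: (74, 5)  from 1·(59,4) + (15,1)
→ (74, 5).  Check: 74²=5476, 219·5²=5475, difference 1.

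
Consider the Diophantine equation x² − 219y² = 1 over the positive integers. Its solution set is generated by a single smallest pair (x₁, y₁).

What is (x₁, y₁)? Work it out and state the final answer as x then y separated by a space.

√219 → a₀=14, period (1,3,1,28); ℓ=4 even so k=3
step 0: (14, 1)  from 14·(1,0) + (0,1)
step 1: (15, 1)  from 1·(14,1) + (1,0)
step 2: (59, 4)  from 3·(15,1) + (14,1)
step 3: (74, 5)  from 1·(59,4) + (15,1)
→ (74, 5).  Check: 74²=5476, 219·5²=5475, difference 1.

74 5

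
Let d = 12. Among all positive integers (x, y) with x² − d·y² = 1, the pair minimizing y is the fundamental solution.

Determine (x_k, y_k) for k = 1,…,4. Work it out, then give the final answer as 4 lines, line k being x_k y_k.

7 2
97 28
1351 390
18817 5432

d=12: √d = [3; 2,6] (ℓ=2, even), read p_1/q_1
i=0: a=3 ⇒ p=3, q=1
i=1: a=2 ⇒ p=7, q=2
fundamental: x₁=7, y₁=2  (since 49 − 12·4 = 1)
(x_2, y_2) = (7·7 + 12·2·2, 7·2 + 2·7) = (97, 28)
(x_3, y_3) = (7·97 + 12·2·28, 7·28 + 2·97) = (1351, 390)
(x_4, y_4) = (7·1351 + 12·2·390, 7·390 + 2·1351) = (18817, 5432)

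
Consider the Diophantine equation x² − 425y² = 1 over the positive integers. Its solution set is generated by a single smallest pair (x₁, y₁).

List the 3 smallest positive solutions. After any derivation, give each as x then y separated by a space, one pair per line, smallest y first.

√425 → a₀=20, period (1,1,1,1,1,1,40); ℓ=7 odd so k=13
step 0: (20, 1)  from 20·(1,0) + (0,1)
…
step 2: (41, 2)  from 1·(21,1) + (20,1)
…
step 4: (103, 5)  from 1·(62,3) + (41,2)
step 5: (165, 8)  from 1·(103,5) + (62,3)
step 6: (268, 13)  from 1·(165,8) + (103,5)
step 7: (10885, 528)  from 40·(268,13) + (165,8)
step 8: (11153, 541)  from 1·(10885,528) + (268,13)
…
step 12: (88420, 4289)  from 1·(55229,2679) + (33191,1610)
step 13: (143649, 6968)  from 1·(88420,4289) + (55229,2679)
→ (143649, 6968).  Check: 143649²=20635035201, 425·6968²=20635035200, difference 1.
k=2:  x_2 = 143649·143649+425·6968·6968 = 41270070401,  y_2 = 143649·6968+6968·143649 = 2001892464
k=3:  x_3 = 143649·41270070401+425·6968·2001892464 = 11856808685922849,  y_3 = 143649·2001892464+6968·41270070401 = 575139701115304

143649 6968
41270070401 2001892464
11856808685922849 575139701115304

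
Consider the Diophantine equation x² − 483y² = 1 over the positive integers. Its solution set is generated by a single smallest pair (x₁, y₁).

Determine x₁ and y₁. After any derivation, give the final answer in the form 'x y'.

22 1

√483 → a₀=21, period (1,42); ℓ=2 even so k=1
i=0: a=21 ⇒ p=21, q=1
i=1: a=1 ⇒ p=22, q=1
→ (22, 1).  Check: 22²=484, 483·1²=483, difference 1.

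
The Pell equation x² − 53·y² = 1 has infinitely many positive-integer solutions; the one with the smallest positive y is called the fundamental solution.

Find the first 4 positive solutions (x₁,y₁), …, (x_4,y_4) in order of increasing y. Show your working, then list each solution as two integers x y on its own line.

66249 9100
8777860001 1205731800
1163048894346249 159757052027300
154101652394311440001 21167489878307463600

[7; 3,1,1,3,14] for √53; ℓ=5 ⇒ convergent index 9
step 0: (7, 1)  from 7·(1,0) + (0,1)
step 1: (22, 3)  from 3·(7,1) + (1,0)
step 2: (29, 4)  from 1·(22,3) + (7,1)
step 3: (51, 7)  from 1·(29,4) + (22,3)
step 4: (182, 25)  from 3·(51,7) + (29,4)
step 5: (2599, 357)  from 14·(182,25) + (51,7)
…
step 7: (10578, 1453)  from 1·(7979,1096) + (2599,357)
step 8: (18557, 2549)  from 1·(10578,1453) + (7979,1096)
step 9: (66249, 9100)  from 3·(18557,2549) + (10578,1453)
(x₁, y₁) = (66249, 9100);  66249² − 53·9100² = 1 ✓
(x_2, y_2) = (66249·66249 + 53·9100·9100, 66249·9100 + 9100·66249) = (8777860001, 1205731800)
(x_3, y_3) = (66249·8777860001 + 53·9100·1205731800, 66249·1205731800 + 9100·8777860001) = (1163048894346249, 159757052027300)
(x_4, y_4) = (66249·1163048894346249 + 53·9100·159757052027300, 66249·159757052027300 + 9100·1163048894346249) = (154101652394311440001, 21167489878307463600)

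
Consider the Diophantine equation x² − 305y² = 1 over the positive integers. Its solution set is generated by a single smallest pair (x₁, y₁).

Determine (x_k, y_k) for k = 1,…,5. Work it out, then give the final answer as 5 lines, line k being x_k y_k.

[17; 2,6,2,34] for √305; ℓ=4 ⇒ convergent index 3
a_0=17:  p_0=17·1+0=17,  q_0=17·0+1=1
a_1=2:  p_1=2·17+1=35,  q_1=2·1+0=2
a_2=6:  p_2=6·35+17=227,  q_2=6·2+1=13
a_3=2:  p_3=2·227+35=489,  q_3=2·13+2=28
→ (489, 28).  Check: 489²=239121, 305·28²=239120, difference 1.
(x_2, y_2) = (489·489 + 305·28·28, 489·28 + 28·489) = (478241, 27384)
(x_3, y_3) = (489·478241 + 305·28·27384, 489·27384 + 28·478241) = (467719209, 26781524)
(x_4, y_4) = (489·467719209 + 305·28·26781524, 489·26781524 + 28·467719209) = (457428908161, 26192303088)
(x_5, y_5) = (489·457428908161 + 305·28·26192303088, 489·26192303088 + 28·457428908161) = (447365004462249, 25616045638540)

489 28
478241 27384
467719209 26781524
457428908161 26192303088
447365004462249 25616045638540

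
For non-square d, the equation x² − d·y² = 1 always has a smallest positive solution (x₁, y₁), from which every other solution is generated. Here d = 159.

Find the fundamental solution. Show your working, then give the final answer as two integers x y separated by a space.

√159 = [12; 1,1,1,1,3,1,1,1,1,24, …], period ℓ=10 (even) → k=9
step 0: (12, 1)  from 12·(1,0) + (0,1)
step 1: (13, 1)  from 1·(12,1) + (1,0)
step 2: (25, 2)  from 1·(13,1) + (12,1)
step 3: (38, 3)  from 1·(25,2) + (13,1)
step 4: (63, 5)  from 1·(38,3) + (25,2)
step 5: (227, 18)  from 3·(63,5) + (38,3)
step 6: (290, 23)  from 1·(227,18) + (63,5)
step 7: (517, 41)  from 1·(290,23) + (227,18)
step 8: (807, 64)  from 1·(517,41) + (290,23)
step 9: (1324, 105)  from 1·(807,64) + (517,41)
(x₁, y₁) = (1324, 105);  1324² − 159·105² = 1 ✓

1324 105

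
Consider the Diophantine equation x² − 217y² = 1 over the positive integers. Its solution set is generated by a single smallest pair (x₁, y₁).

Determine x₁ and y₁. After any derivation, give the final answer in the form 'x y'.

√217 = [14; 1,2,1,2,1,…,2,1,28, …], period ℓ=16 (even) → k=15
a_0=14:  p_0=14·1+0=14,  q_0=14·0+1=1
a_1=1:  p_1=1·14+1=15,  q_1=1·1+0=1
…
a_4=2:  p_4=2·59+44=162,  q_4=2·4+3=11
a_5=1:  p_5=1·162+59=221,  q_5=1·11+4=15
…
a_8=4:  p_8=4·3668+383=15055,  q_8=4·249+26=1022
…
a_10=1:  p_10=1·139163+15055=154218,  q_10=1·9447+1022=10469
…
a_12=2:  p_12=2·293381+154218=740980,  q_12=2·19916+10469=50301
a_13=1:  p_13=1·740980+293381=1034361,  q_13=1·50301+19916=70217
a_14=2:  p_14=2·1034361+740980=2809702,  q_14=2·70217+50301=190735
a_15=1:  p_15=1·2809702+1034361=3844063,  q_15=1·190735+70217=260952
fundamental: x₁=3844063, y₁=260952  (since 14776820347969 − 217·68095946304 = 1)

3844063 260952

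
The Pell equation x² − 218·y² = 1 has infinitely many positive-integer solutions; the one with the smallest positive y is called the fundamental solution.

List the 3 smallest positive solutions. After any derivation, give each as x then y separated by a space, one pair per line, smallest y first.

√218 = [14; 1,3,3,1,28, …], period ℓ=5 (odd) → k=9
k=0  a_k=14  p_k/q_k = 14/1
…
k=2  a_k=3  p_k/q_k = 59/4
k=3  a_k=3  p_k/q_k = 192/13
k=4  a_k=1  p_k/q_k = 251/17
…
k=8  a_k=3  p_k/q_k = 96370/6527
k=9  a_k=1  p_k/q_k = 126003/8534
fundamental: x₁=126003, y₁=8534  (since 15876756009 − 218·72829156 = 1)
(x_2, y_2) = (126003·126003 + 218·8534·8534, 126003·8534 + 8534·126003) = (31753512017, 2150619204)
(x_3, y_3) = (126003·31753512017 + 218·8534·2150619204, 126003·2150619204 + 8534·31753512017) = (8002075549230099, 541968943114690)

126003 8534
31753512017 2150619204
8002075549230099 541968943114690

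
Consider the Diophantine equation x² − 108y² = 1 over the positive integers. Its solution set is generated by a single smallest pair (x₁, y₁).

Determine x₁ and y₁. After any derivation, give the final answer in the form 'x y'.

1351 130

√108 = [10; 2,1,1,4,1,1,2,20, …], period ℓ=8 (even) → k=7
step 0: (10, 1)  from 10·(1,0) + (0,1)
step 1: (21, 2)  from 2·(10,1) + (1,0)
step 2: (31, 3)  from 1·(21,2) + (10,1)
step 3: (52, 5)  from 1·(31,3) + (21,2)
…
step 5: (291, 28)  from 1·(239,23) + (52,5)
step 6: (530, 51)  from 1·(291,28) + (239,23)
step 7: (1351, 130)  from 2·(530,51) + (291,28)
(x₁, y₁) = (1351, 130);  1351² − 108·130² = 1 ✓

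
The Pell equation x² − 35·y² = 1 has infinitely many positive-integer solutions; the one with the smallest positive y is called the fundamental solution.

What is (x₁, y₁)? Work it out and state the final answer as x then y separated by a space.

6 1

√35 = [5; 1,10, …], period ℓ=2 (even) → k=1
k=0  a_k=5  p_k/q_k = 5/1
k=1  a_k=1  p_k/q_k = 6/1
→ (6, 1).  Check: 6²=36, 35·1²=35, difference 1.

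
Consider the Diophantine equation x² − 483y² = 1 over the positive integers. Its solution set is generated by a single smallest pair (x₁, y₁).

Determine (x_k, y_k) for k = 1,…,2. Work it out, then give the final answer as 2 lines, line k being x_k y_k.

d=483: √d = [21; 1,42] (ℓ=2, even), read p_1/q_1
i=0: a=21 ⇒ p=21, q=1
i=1: a=1 ⇒ p=22, q=1
→ (22, 1).  Check: 22²=484, 483·1²=483, difference 1.
n=2: (22,1)∘(22,1) = (22·22+483·1·1, 22·1+1·22) = (967,44)

22 1
967 44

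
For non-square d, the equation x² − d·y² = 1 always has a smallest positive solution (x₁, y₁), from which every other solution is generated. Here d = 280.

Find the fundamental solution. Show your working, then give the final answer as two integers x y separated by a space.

[16; 1,2,1,2,1,32] for √280; ℓ=6 ⇒ convergent index 5
i=0: a=16 ⇒ p=16, q=1
i=1: a=1 ⇒ p=17, q=1
…
i=4: a=2 ⇒ p=184, q=11
i=5: a=1 ⇒ p=251, q=15
fundamental: x₁=251, y₁=15  (since 63001 − 280·225 = 1)

251 15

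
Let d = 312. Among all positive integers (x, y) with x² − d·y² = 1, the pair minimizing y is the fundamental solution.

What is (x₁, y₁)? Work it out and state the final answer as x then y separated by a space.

d=312: √d = [17; 1,1,1,34] (ℓ=4, even), read p_3/q_3
step 0: (17, 1)  from 17·(1,0) + (0,1)
step 1: (18, 1)  from 1·(17,1) + (1,0)
step 2: (35, 2)  from 1·(18,1) + (17,1)
step 3: (53, 3)  from 1·(35,2) + (18,1)
→ (53, 3).  Check: 53²=2809, 312·3²=2808, difference 1.

53 3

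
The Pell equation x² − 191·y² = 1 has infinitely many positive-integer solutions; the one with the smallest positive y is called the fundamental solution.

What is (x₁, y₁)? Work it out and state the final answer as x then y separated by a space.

√191 → a₀=13, period (1,4,1,1,3,…,4,1,26); ℓ=16 even so k=15
a_0=13:  p_0=13·1+0=13,  q_0=13·0+1=1
…
a_2=4:  p_2=4·14+13=69,  q_2=4·1+1=5
a_3=1:  p_3=1·69+14=83,  q_3=1·5+1=6
a_4=1:  p_4=1·83+69=152,  q_4=1·6+5=11
a_5=3:  p_5=3·152+83=539,  q_5=3·11+6=39
…
a_7=2:  p_7=2·1230+539=2999,  q_7=2·89+39=217
a_8=13:  p_8=13·2999+1230=40217,  q_8=13·217+89=2910
a_9=2:  p_9=2·40217+2999=83433,  q_9=2·2910+217=6037
…
a_11=3:  p_11=3·207083+83433=704682,  q_11=3·14984+6037=50989
a_12=1:  p_12=1·704682+207083=911765,  q_12=1·50989+14984=65973
…
a_14=4:  p_14=4·1616447+911765=7377553,  q_14=4·116962+65973=533821
a_15=1:  p_15=1·7377553+1616447=8994000,  q_15=1·533821+116962=650783
→ (8994000, 650783).  Check: 8994000²=80892036000000, 191·650783²=80892035999999, difference 1.

8994000 650783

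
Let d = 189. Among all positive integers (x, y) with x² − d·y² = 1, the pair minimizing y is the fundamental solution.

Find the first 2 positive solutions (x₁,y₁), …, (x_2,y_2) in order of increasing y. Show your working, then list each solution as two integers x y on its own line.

55 4
6049 440

[13; 1,2,1,26] for √189; ℓ=4 ⇒ convergent index 3
a_0=13:  p_0=13·1+0=13,  q_0=13·0+1=1
…
a_2=2:  p_2=2·14+13=41,  q_2=2·1+1=3
a_3=1:  p_3=1·41+14=55,  q_3=1·3+1=4
fundamental: x₁=55, y₁=4  (since 3025 − 189·16 = 1)
k=2:  x_2 = 55·55+189·4·4 = 6049,  y_2 = 55·4+4·55 = 440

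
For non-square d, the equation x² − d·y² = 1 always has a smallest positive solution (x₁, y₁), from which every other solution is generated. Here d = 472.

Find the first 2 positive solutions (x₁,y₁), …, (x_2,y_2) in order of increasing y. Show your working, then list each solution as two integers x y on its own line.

√472 → a₀=21, period (1,2,1,1,1,…,2,1,42); ℓ=14 even so k=13
i=0: a=21 ⇒ p=21, q=1
…
i=3: a=1 ⇒ p=87, q=4
i=4: a=1 ⇒ p=152, q=7
…
i=8: a=4 ⇒ p=24224, q=1115
…
i=12: a=2 ⇒ p=222687, q=10250
i=13: a=1 ⇒ p=306917, q=14127
→ (306917, 14127).  Check: 306917²=94198044889, 472·14127²=94198044888, difference 1.
n=2: (306917,14127)∘(306917,14127) = (306917·306917+472·14127·14127, 306917·14127+14127·306917) = (188396089777,8671632918)

306917 14127
188396089777 8671632918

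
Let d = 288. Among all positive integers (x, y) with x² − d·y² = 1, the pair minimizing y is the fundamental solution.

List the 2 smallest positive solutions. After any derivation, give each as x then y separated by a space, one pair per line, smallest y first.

d=288: √d = [16; 1,32] (ℓ=2, even), read p_1/q_1
k=0  a_k=16  p_k/q_k = 16/1
k=1  a_k=1  p_k/q_k = 17/1
(x₁, y₁) = (17, 1);  17² − 288·1² = 1 ✓
(x_2, y_2) = (17·17 + 288·1·1, 17·1 + 1·17) = (577, 34)

17 1
577 34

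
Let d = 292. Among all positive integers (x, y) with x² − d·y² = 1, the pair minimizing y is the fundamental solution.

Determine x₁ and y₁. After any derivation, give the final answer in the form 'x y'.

√292 = [17; 11,2,1,3,8,3,1,2,11,34, …], period ℓ=10 (even) → k=9
step 0: (17, 1)  from 17·(1,0) + (0,1)
…
step 2: (393, 23)  from 2·(188,11) + (17,1)
step 3: (581, 34)  from 1·(393,23) + (188,11)
step 4: (2136, 125)  from 3·(581,34) + (393,23)
step 5: (17669, 1034)  from 8·(2136,125) + (581,34)
step 6: (55143, 3227)  from 3·(17669,1034) + (2136,125)
step 7: (72812, 4261)  from 1·(55143,3227) + (17669,1034)
step 8: (200767, 11749)  from 2·(72812,4261) + (55143,3227)
step 9: (2281249, 133500)  from 11·(200767,11749) + (72812,4261)
fundamental: x₁=2281249, y₁=133500  (since 5204097000001 − 292·17822250000 = 1)

2281249 133500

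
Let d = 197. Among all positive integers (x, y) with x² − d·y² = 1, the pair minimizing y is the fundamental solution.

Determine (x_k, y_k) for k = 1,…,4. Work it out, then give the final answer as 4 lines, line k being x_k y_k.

d=197: √d = [14; 28] (ℓ=1, odd), read p_1/q_1
a_0=14:  p_0=14·1+0=14,  q_0=14·0+1=1
a_1=28:  p_1=28·14+1=393,  q_1=28·1+0=28
fundamental: x₁=393, y₁=28  (since 154449 − 197·784 = 1)
(393+28√197)^2 = 308897 + 22008√197
(393+28√197)^3 = 242792649 + 17298260√197
(393+28√197)^4 = 190834713217 + 13596410352√197

393 28
308897 22008
242792649 17298260
190834713217 13596410352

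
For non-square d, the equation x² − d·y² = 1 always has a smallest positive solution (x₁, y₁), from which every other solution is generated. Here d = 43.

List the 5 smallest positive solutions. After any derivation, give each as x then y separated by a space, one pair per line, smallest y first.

3482 531
24248647 3697884
168867574226 25752063645
1175993762661217 179337367525896
8189620394305140962 1248905401698276099

√43 = [6; 1,1,3,1,5,1,3,1,1,12, …], period ℓ=10 (even) → k=9
k=0  a_k=6  p_k/q_k = 6/1
k=1  a_k=1  p_k/q_k = 7/1
k=2  a_k=1  p_k/q_k = 13/2
k=3  a_k=3  p_k/q_k = 46/7
…
k=5  a_k=5  p_k/q_k = 341/52
…
k=7  a_k=3  p_k/q_k = 1541/235
k=8  a_k=1  p_k/q_k = 1941/296
k=9  a_k=1  p_k/q_k = 3482/531
→ (3482, 531).  Check: 3482²=12124324, 43·531²=12124323, difference 1.
(x_2, y_2) = (3482·3482 + 43·531·531, 3482·531 + 531·3482) = (24248647, 3697884)
(x_3, y_3) = (3482·24248647 + 43·531·3697884, 3482·3697884 + 531·24248647) = (168867574226, 25752063645)
(x_4, y_4) = (3482·168867574226 + 43·531·25752063645, 3482·25752063645 + 531·168867574226) = (1175993762661217, 179337367525896)
(x_5, y_5) = (3482·1175993762661217 + 43·531·179337367525896, 3482·179337367525896 + 531·1175993762661217) = (8189620394305140962, 1248905401698276099)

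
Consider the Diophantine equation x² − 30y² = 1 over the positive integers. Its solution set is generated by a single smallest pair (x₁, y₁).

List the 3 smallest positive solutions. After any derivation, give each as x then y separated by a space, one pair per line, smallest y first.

11 2
241 44
5291 966

√30 → a₀=5, period (2,10); ℓ=2 even so k=1
i=0: a=5 ⇒ p=5, q=1
i=1: a=2 ⇒ p=11, q=2
fundamental: x₁=11, y₁=2  (since 121 − 30·4 = 1)
n=2: (11,2)∘(11,2) = (11·11+30·2·2, 11·2+2·11) = (241,44)
n=3: (241,44)∘(11,2) = (11·241+30·2·44, 11·44+2·241) = (5291,966)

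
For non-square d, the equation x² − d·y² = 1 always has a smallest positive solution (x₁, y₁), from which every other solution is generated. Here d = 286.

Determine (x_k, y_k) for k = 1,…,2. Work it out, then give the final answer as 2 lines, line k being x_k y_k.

561835 33222
631317134449 37330564740

√286 → a₀=16, period (1,10,3,3,2,3,3,10,1,32); ℓ=10 even so k=9
a_0=16:  p_0=16·1+0=16,  q_0=16·0+1=1
a_1=1:  p_1=1·16+1=17,  q_1=1·1+0=1
a_2=10:  p_2=10·17+16=186,  q_2=10·1+1=11
…
a_4=3:  p_4=3·575+186=1911,  q_4=3·34+11=113
a_5=2:  p_5=2·1911+575=4397,  q_5=2·113+34=260
a_6=3:  p_6=3·4397+1911=15102,  q_6=3·260+113=893
a_7=3:  p_7=3·15102+4397=49703,  q_7=3·893+260=2939
a_8=10:  p_8=10·49703+15102=512132,  q_8=10·2939+893=30283
a_9=1:  p_9=1·512132+49703=561835,  q_9=1·30283+2939=33222
(x₁, y₁) = (561835, 33222);  561835² − 286·33222² = 1 ✓
(x_2, y_2) = (561835·561835 + 286·33222·33222, 561835·33222 + 33222·561835) = (631317134449, 37330564740)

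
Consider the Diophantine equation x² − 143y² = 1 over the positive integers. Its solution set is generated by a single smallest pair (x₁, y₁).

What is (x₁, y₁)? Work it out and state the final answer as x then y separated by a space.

√143 = [11; 1,22, …], period ℓ=2 (even) → k=1
i=0: a=11 ⇒ p=11, q=1
i=1: a=1 ⇒ p=12, q=1
→ (12, 1).  Check: 12²=144, 143·1²=143, difference 1.

12 1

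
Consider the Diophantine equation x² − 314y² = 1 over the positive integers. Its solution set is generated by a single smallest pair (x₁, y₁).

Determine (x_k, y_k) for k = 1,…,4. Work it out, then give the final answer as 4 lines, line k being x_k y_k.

392499 22150
308110930001 17387705700
241866463828532499 13649314199066450
189864690372162243720001 10714684347621377411400

d=314: √d = [17; 1,2,1,1,2,1,34] (ℓ=7, odd), read p_13/q_13
i=0: a=17 ⇒ p=17, q=1
…
i=11: a=1 ⇒ p=109882, q=6201
i=12: a=2 ⇒ p=282617, q=15949
i=13: a=1 ⇒ p=392499, q=22150
→ (392499, 22150).  Check: 392499²=154055465001, 314·22150²=154055465000, difference 1.
k=2:  x_2 = 392499·392499+314·22150·22150 = 308110930001,  y_2 = 392499·22150+22150·392499 = 17387705700
k=3:  x_3 = 392499·308110930001+314·22150·17387705700 = 241866463828532499,  y_3 = 392499·17387705700+22150·308110930001 = 13649314199066450
k=4:  x_4 = 392499·241866463828532499+314·22150·13649314199066450 = 189864690372162243720001,  y_4 = 392499·13649314199066450+22150·241866463828532499 = 10714684347621377411400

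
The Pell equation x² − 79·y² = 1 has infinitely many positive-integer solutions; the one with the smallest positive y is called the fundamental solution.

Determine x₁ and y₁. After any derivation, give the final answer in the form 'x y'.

80 9

√79 = [8; 1,7,1,16, …], period ℓ=4 (even) → k=3
k=0  a_k=8  p_k/q_k = 8/1
…
k=2  a_k=7  p_k/q_k = 71/8
k=3  a_k=1  p_k/q_k = 80/9
→ (80, 9).  Check: 80²=6400, 79·9²=6399, difference 1.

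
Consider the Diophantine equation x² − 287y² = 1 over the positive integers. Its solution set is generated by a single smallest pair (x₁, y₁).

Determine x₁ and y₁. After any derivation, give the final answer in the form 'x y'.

288 17

√287 → a₀=16, period (1,15,1,32); ℓ=4 even so k=3
step 0: (16, 1)  from 16·(1,0) + (0,1)
step 1: (17, 1)  from 1·(16,1) + (1,0)
step 2: (271, 16)  from 15·(17,1) + (16,1)
step 3: (288, 17)  from 1·(271,16) + (17,1)
→ (288, 17).  Check: 288²=82944, 287·17²=82943, difference 1.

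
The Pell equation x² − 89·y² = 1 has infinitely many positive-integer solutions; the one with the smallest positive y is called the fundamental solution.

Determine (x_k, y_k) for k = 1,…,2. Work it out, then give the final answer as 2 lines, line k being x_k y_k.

500001 53000
500002000001 53000106000

√89 = [9; 2,3,3,2,18, …], period ℓ=5 (odd) → k=9
k=0  a_k=9  p_k/q_k = 9/1
k=1  a_k=2  p_k/q_k = 19/2
…
k=4  a_k=2  p_k/q_k = 500/53
k=5  a_k=18  p_k/q_k = 9217/977
k=6  a_k=2  p_k/q_k = 18934/2007
k=7  a_k=3  p_k/q_k = 66019/6998
k=8  a_k=3  p_k/q_k = 216991/23001
k=9  a_k=2  p_k/q_k = 500001/53000
→ (500001, 53000).  Check: 500001²=250001000001, 89·53000²=250001000000, difference 1.
n=2: (500001,53000)∘(500001,53000) = (500001·500001+89·53000·53000, 500001·53000+53000·500001) = (500002000001,53000106000)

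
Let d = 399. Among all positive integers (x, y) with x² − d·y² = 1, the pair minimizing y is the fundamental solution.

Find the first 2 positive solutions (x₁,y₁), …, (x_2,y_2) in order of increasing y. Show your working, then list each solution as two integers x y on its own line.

[19; 1,38] for √399; ℓ=2 ⇒ convergent index 1
i=0: a=19 ⇒ p=19, q=1
i=1: a=1 ⇒ p=20, q=1
(x₁, y₁) = (20, 1);  20² − 399·1² = 1 ✓
k=2:  x_2 = 20·20+399·1·1 = 799,  y_2 = 20·1+1·20 = 40

20 1
799 40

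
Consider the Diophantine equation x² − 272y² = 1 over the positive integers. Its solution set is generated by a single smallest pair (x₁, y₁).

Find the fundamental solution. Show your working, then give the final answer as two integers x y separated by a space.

33 2

√272 → a₀=16, period (2,32); ℓ=2 even so k=1
i=0: a=16 ⇒ p=16, q=1
i=1: a=2 ⇒ p=33, q=2
fundamental: x₁=33, y₁=2  (since 1089 − 272·4 = 1)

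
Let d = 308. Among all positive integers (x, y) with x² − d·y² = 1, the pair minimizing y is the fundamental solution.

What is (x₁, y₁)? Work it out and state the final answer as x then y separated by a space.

351 20

[17; 1,1,4,1,1,34] for √308; ℓ=6 ⇒ convergent index 5
k=0  a_k=17  p_k/q_k = 17/1
…
k=4  a_k=1  p_k/q_k = 193/11
k=5  a_k=1  p_k/q_k = 351/20
fundamental: x₁=351, y₁=20  (since 123201 − 308·400 = 1)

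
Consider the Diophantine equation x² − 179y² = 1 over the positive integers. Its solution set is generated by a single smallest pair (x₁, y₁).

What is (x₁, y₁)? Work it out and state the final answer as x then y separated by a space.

d=179: √d = [13; 2,1,1,1,3,…,1,2,26] (ℓ=14, even), read p_13/q_13
step 0: (13, 1)  from 13·(1,0) + (0,1)
…
step 2: (40, 3)  from 1·(27,2) + (13,1)
step 3: (67, 5)  from 1·(40,3) + (27,2)
…
step 5: (388, 29)  from 3·(107,8) + (67,5)
…
step 11: (1013292, 75737)  from 1·(575167,42990) + (438125,32747)
step 12: (1588459, 118727)  from 1·(1013292,75737) + (575167,42990)
step 13: (4190210, 313191)  from 2·(1588459,118727) + (1013292,75737)
fundamental: x₁=4190210, y₁=313191  (since 17557859844100 − 179·98088602481 = 1)

4190210 313191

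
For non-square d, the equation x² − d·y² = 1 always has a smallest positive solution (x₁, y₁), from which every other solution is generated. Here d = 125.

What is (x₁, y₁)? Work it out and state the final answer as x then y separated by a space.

930249 83204

d=125: √d = [11; 5,1,1,5,22] (ℓ=5, odd), read p_9/q_9
a_0=11:  p_0=11·1+0=11,  q_0=11·0+1=1
a_1=5:  p_1=5·11+1=56,  q_1=5·1+0=5
a_2=1:  p_2=1·56+11=67,  q_2=1·5+1=6
a_3=1:  p_3=1·67+56=123,  q_3=1·6+5=11
a_4=5:  p_4=5·123+67=682,  q_4=5·11+6=61
a_5=22:  p_5=22·682+123=15127,  q_5=22·61+11=1353
a_6=5:  p_6=5·15127+682=76317,  q_6=5·1353+61=6826
a_7=1:  p_7=1·76317+15127=91444,  q_7=1·6826+1353=8179
a_8=1:  p_8=1·91444+76317=167761,  q_8=1·8179+6826=15005
a_9=5:  p_9=5·167761+91444=930249,  q_9=5·15005+8179=83204
fundamental: x₁=930249, y₁=83204  (since 865363202001 − 125·6922905616 = 1)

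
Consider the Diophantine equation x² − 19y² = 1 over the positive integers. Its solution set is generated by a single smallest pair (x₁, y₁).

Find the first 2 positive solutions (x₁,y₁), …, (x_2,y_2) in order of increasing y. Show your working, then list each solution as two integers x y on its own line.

170 39
57799 13260

√19 = [4; 2,1,3,1,2,8, …], period ℓ=6 (even) → k=5
a_0=4:  p_0=4·1+0=4,  q_0=4·0+1=1
…
a_4=1:  p_4=1·48+13=61,  q_4=1·11+3=14
a_5=2:  p_5=2·61+48=170,  q_5=2·14+11=39
(x₁, y₁) = (170, 39);  170² − 19·39² = 1 ✓
(x_2, y_2) = (170·170 + 19·39·39, 170·39 + 39·170) = (57799, 13260)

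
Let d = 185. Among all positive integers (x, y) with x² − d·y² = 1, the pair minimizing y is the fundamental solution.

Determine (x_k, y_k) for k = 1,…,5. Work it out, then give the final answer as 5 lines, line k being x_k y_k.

[13; 1,1,1,1,26] for √185; ℓ=5 ⇒ convergent index 9
step 0: (13, 1)  from 13·(1,0) + (0,1)
step 1: (14, 1)  from 1·(13,1) + (1,0)
step 2: (27, 2)  from 1·(14,1) + (13,1)
…
step 4: (68, 5)  from 1·(41,3) + (27,2)
step 5: (1809, 133)  from 26·(68,5) + (41,3)
step 6: (1877, 138)  from 1·(1809,133) + (68,5)
step 7: (3686, 271)  from 1·(1877,138) + (1809,133)
step 8: (5563, 409)  from 1·(3686,271) + (1877,138)
step 9: (9249, 680)  from 1·(5563,409) + (3686,271)
(x₁, y₁) = (9249, 680);  9249² − 185·680² = 1 ✓
n=2: (9249,680)∘(9249,680) = (9249·9249+185·680·680, 9249·680+680·9249) = (171088001,12578640)
n=3: (171088001,12578640)∘(9249,680) = (9249·171088001+185·680·12578640, 9249·12578640+680·171088001) = (3164785833249,232679682040)
n=4: (3164785833249,232679682040)∘(9249,680) = (9249·3164785833249+185·680·232679682040, 9249·232679682040+680·3164785833249) = (58542208172352001,4304108745797280)
n=5: (58542208172352001,4304108745797280)∘(9249,680) = (9249·58542208172352001+185·680·4304108745797280, 9249·4304108745797280+680·58542208172352001) = (1082913763607381481249,79617403347078403400)

9249 680
171088001 12578640
3164785833249 232679682040
58542208172352001 4304108745797280
1082913763607381481249 79617403347078403400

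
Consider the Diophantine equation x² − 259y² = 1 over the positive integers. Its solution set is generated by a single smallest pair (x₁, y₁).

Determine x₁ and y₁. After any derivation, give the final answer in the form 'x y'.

√259 → a₀=16, period (10,1,2,3,4,3,2,1,10,32); ℓ=10 even so k=9
k=0  a_k=16  p_k/q_k = 16/1
k=1  a_k=10  p_k/q_k = 161/10
…
k=3  a_k=2  p_k/q_k = 515/32
…
k=5  a_k=4  p_k/q_k = 7403/460
k=6  a_k=3  p_k/q_k = 23931/1487
k=7  a_k=2  p_k/q_k = 55265/3434
k=8  a_k=1  p_k/q_k = 79196/4921
k=9  a_k=10  p_k/q_k = 847225/52644
→ (847225, 52644).  Check: 847225²=717790200625, 259·52644²=717790200624, difference 1.

847225 52644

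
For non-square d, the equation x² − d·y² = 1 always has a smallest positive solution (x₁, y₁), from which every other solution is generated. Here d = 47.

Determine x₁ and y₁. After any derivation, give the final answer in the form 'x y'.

d=47: √d = [6; 1,5,1,12] (ℓ=4, even), read p_3/q_3
a_0=6:  p_0=6·1+0=6,  q_0=6·0+1=1
…
a_2=5:  p_2=5·7+6=41,  q_2=5·1+1=6
a_3=1:  p_3=1·41+7=48,  q_3=1·6+1=7
fundamental: x₁=48, y₁=7  (since 2304 − 47·49 = 1)

48 7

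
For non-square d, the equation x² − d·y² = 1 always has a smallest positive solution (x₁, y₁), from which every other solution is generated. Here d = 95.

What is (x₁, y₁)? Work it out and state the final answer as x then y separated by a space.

39 4

√95 → a₀=9, period (1,2,1,18); ℓ=4 even so k=3
k=0  a_k=9  p_k/q_k = 9/1
k=1  a_k=1  p_k/q_k = 10/1
k=2  a_k=2  p_k/q_k = 29/3
k=3  a_k=1  p_k/q_k = 39/4
(x₁, y₁) = (39, 4);  39² − 95·4² = 1 ✓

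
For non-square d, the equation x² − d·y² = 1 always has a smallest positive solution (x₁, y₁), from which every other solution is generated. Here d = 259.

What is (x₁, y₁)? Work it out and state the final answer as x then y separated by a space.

√259 = [16; 10,1,2,3,4,3,2,1,10,32, …], period ℓ=10 (even) → k=9
i=0: a=16 ⇒ p=16, q=1
…
i=2: a=1 ⇒ p=177, q=11
i=3: a=2 ⇒ p=515, q=32
i=4: a=3 ⇒ p=1722, q=107
…
i=6: a=3 ⇒ p=23931, q=1487
i=7: a=2 ⇒ p=55265, q=3434
i=8: a=1 ⇒ p=79196, q=4921
i=9: a=10 ⇒ p=847225, q=52644
(x₁, y₁) = (847225, 52644);  847225² − 259·52644² = 1 ✓

847225 52644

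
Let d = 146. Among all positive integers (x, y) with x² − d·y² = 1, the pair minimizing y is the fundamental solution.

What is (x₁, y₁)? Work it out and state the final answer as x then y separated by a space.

√146 → a₀=12, period (12,24); ℓ=2 even so k=1
step 0: (12, 1)  from 12·(1,0) + (0,1)
step 1: (145, 12)  from 12·(12,1) + (1,0)
fundamental: x₁=145, y₁=12  (since 21025 − 146·144 = 1)

145 12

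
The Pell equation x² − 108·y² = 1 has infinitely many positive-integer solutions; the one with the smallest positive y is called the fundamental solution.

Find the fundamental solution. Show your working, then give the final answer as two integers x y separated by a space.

[10; 2,1,1,4,1,1,2,20] for √108; ℓ=8 ⇒ convergent index 7
a_0=10:  p_0=10·1+0=10,  q_0=10·0+1=1
a_1=2:  p_1=2·10+1=21,  q_1=2·1+0=2
a_2=1:  p_2=1·21+10=31,  q_2=1·2+1=3
a_3=1:  p_3=1·31+21=52,  q_3=1·3+2=5
a_4=4:  p_4=4·52+31=239,  q_4=4·5+3=23
a_5=1:  p_5=1·239+52=291,  q_5=1·23+5=28
a_6=1:  p_6=1·291+239=530,  q_6=1·28+23=51
a_7=2:  p_7=2·530+291=1351,  q_7=2·51+28=130
(x₁, y₁) = (1351, 130);  1351² − 108·130² = 1 ✓

1351 130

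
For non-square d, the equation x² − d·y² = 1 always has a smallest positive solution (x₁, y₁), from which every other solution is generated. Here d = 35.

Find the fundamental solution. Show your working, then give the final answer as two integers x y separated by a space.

d=35: √d = [5; 1,10] (ℓ=2, even), read p_1/q_1
a_0=5:  p_0=5·1+0=5,  q_0=5·0+1=1
a_1=1:  p_1=1·5+1=6,  q_1=1·1+0=1
(x₁, y₁) = (6, 1);  6² − 35·1² = 1 ✓

6 1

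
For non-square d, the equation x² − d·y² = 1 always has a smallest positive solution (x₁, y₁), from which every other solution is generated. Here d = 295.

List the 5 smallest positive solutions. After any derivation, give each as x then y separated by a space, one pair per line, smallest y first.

2024999 117900
8201241900001 477494764200
33215013292518224999 1933852840020353700
134520737404664024967600001 7832100134376274949528400
544808717447381276777437550624999 31719989880021710940200100589500

√295 → a₀=17, period (5,1,2,3,2,6,2,3,2,1,5,34); ℓ=12 even so k=11
step 0: (17, 1)  from 17·(1,0) + (0,1)
step 1: (86, 5)  from 5·(17,1) + (1,0)
…
step 3: (292, 17)  from 2·(103,6) + (86,5)
step 4: (979, 57)  from 3·(292,17) + (103,6)
step 5: (2250, 131)  from 2·(979,57) + (292,17)
step 6: (14479, 843)  from 6·(2250,131) + (979,57)
…
step 9: (247414, 14405)  from 2·(108103,6294) + (31208,1817)
step 10: (355517, 20699)  from 1·(247414,14405) + (108103,6294)
step 11: (2024999, 117900)  from 5·(355517,20699) + (247414,14405)
→ (2024999, 117900).  Check: 2024999²=4100620950001, 295·117900²=4100620950000, difference 1.
(2024999+117900√295)^2 = 8201241900001 + 477494764200√295
(2024999+117900√295)^3 = 33215013292518224999 + 1933852840020353700√295
(2024999+117900√295)^4 = 134520737404664024967600001 + 7832100134376274949528400√295
(2024999+117900√295)^5 = 544808717447381276777437550624999 + 31719989880021710940200100589500√295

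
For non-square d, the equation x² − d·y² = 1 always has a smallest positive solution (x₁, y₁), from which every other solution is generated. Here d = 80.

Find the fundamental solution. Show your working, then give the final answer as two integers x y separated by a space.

√80 = [8; 1,16, …], period ℓ=2 (even) → k=1
i=0: a=8 ⇒ p=8, q=1
i=1: a=1 ⇒ p=9, q=1
→ (9, 1).  Check: 9²=81, 80·1²=80, difference 1.

9 1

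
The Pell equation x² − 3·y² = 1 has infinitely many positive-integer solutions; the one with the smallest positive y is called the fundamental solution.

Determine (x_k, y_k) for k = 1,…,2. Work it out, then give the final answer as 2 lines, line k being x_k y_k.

2 1
7 4

√3 = [1; 1,2, …], period ℓ=2 (even) → k=1
step 0: (1, 1)  from 1·(1,0) + (0,1)
step 1: (2, 1)  from 1·(1,1) + (1,0)
fundamental: x₁=2, y₁=1  (since 4 − 3·1 = 1)
n=2: (2,1)∘(2,1) = (2·2+3·1·1, 2·1+1·2) = (7,4)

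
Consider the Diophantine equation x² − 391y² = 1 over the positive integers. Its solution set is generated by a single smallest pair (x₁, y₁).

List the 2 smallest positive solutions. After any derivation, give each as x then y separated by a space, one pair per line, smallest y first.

7338680 371133
107712448284799 5447252648880

d=391: √d = [19; 1,3,2,2,1,…,3,1,38] (ℓ=16, even), read p_15/q_15
k=0  a_k=19  p_k/q_k = 19/1
k=1  a_k=1  p_k/q_k = 20/1
k=2  a_k=3  p_k/q_k = 79/4
k=3  a_k=2  p_k/q_k = 178/9
k=4  a_k=2  p_k/q_k = 435/22
k=5  a_k=1  p_k/q_k = 613/31
k=6  a_k=1  p_k/q_k = 1048/53
k=7  a_k=2  p_k/q_k = 2709/137
k=8  a_k=19  p_k/q_k = 52519/2656
k=9  a_k=2  p_k/q_k = 107747/5449
k=10  a_k=1  p_k/q_k = 160266/8105
k=11  a_k=1  p_k/q_k = 268013/13554
k=12  a_k=2  p_k/q_k = 696292/35213
…
k=14  a_k=3  p_k/q_k = 5678083/287153
k=15  a_k=1  p_k/q_k = 7338680/371133
fundamental: x₁=7338680, y₁=371133  (since 53856224142400 − 391·137739703689 = 1)
k=2:  x_2 = 7338680·7338680+391·371133·371133 = 107712448284799,  y_2 = 7338680·371133+371133·7338680 = 5447252648880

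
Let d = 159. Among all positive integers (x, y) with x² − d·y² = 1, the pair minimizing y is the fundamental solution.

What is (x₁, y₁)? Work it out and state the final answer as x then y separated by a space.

d=159: √d = [12; 1,1,1,1,3,1,1,1,1,24] (ℓ=10, even), read p_9/q_9
a_0=12:  p_0=12·1+0=12,  q_0=12·0+1=1
a_1=1:  p_1=1·12+1=13,  q_1=1·1+0=1
…
a_3=1:  p_3=1·25+13=38,  q_3=1·2+1=3
a_4=1:  p_4=1·38+25=63,  q_4=1·3+2=5
a_5=3:  p_5=3·63+38=227,  q_5=3·5+3=18
…
a_7=1:  p_7=1·290+227=517,  q_7=1·23+18=41
a_8=1:  p_8=1·517+290=807,  q_8=1·41+23=64
a_9=1:  p_9=1·807+517=1324,  q_9=1·64+41=105
(x₁, y₁) = (1324, 105);  1324² − 159·105² = 1 ✓

1324 105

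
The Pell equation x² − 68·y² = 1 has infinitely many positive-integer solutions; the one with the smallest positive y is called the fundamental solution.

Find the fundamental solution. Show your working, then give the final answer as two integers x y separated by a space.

d=68: √d = [8; 4,16] (ℓ=2, even), read p_1/q_1
step 0: (8, 1)  from 8·(1,0) + (0,1)
step 1: (33, 4)  from 4·(8,1) + (1,0)
→ (33, 4).  Check: 33²=1089, 68·4²=1088, difference 1.

33 4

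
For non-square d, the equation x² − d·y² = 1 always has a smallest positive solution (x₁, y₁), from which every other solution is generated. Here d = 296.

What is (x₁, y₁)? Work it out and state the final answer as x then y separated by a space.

3699 215

√296 = [17; 4,1,7,1,4,34, …], period ℓ=6 (even) → k=5
i=0: a=17 ⇒ p=17, q=1
i=1: a=4 ⇒ p=69, q=4
i=2: a=1 ⇒ p=86, q=5
i=3: a=7 ⇒ p=671, q=39
i=4: a=1 ⇒ p=757, q=44
i=5: a=4 ⇒ p=3699, q=215
→ (3699, 215).  Check: 3699²=13682601, 296·215²=13682600, difference 1.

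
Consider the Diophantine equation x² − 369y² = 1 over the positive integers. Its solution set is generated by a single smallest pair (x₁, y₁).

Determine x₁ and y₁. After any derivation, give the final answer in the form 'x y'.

8396801 437120

√369 → a₀=19, period (4,1,3,2,7,4,7,2,3,1,4,38); ℓ=12 even so k=11
step 0: (19, 1)  from 19·(1,0) + (0,1)
…
step 2: (96, 5)  from 1·(77,4) + (19,1)
…
step 5: (6147, 320)  from 7·(826,43) + (365,19)
step 6: (25414, 1323)  from 4·(6147,320) + (826,43)
…
step 9: (1364557, 71036)  from 3·(393504,20485) + (184045,9581)
step 10: (1758061, 91521)  from 1·(1364557,71036) + (393504,20485)
step 11: (8396801, 437120)  from 4·(1758061,91521) + (1364557,71036)
(x₁, y₁) = (8396801, 437120);  8396801² − 369·437120² = 1 ✓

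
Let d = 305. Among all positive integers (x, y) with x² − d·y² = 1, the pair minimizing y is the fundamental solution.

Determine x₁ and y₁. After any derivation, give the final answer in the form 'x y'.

489 28

d=305: √d = [17; 2,6,2,34] (ℓ=4, even), read p_3/q_3
i=0: a=17 ⇒ p=17, q=1
i=1: a=2 ⇒ p=35, q=2
i=2: a=6 ⇒ p=227, q=13
i=3: a=2 ⇒ p=489, q=28
→ (489, 28).  Check: 489²=239121, 305·28²=239120, difference 1.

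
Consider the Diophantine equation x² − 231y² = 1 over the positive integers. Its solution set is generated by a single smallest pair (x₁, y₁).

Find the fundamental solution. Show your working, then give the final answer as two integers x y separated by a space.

d=231: √d = [15; 5,30] (ℓ=2, even), read p_1/q_1
i=0: a=15 ⇒ p=15, q=1
i=1: a=5 ⇒ p=76, q=5
fundamental: x₁=76, y₁=5  (since 5776 − 231·25 = 1)

76 5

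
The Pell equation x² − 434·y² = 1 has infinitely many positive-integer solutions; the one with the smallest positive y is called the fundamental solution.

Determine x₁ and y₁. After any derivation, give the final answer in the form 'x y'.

125 6

d=434: √d = [20; 1,4,1,40] (ℓ=4, even), read p_3/q_3
step 0: (20, 1)  from 20·(1,0) + (0,1)
…
step 2: (104, 5)  from 4·(21,1) + (20,1)
step 3: (125, 6)  from 1·(104,5) + (21,1)
(x₁, y₁) = (125, 6);  125² − 434·6² = 1 ✓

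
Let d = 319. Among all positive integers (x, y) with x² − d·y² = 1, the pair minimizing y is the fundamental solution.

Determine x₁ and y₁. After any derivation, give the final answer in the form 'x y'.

12901780 722361

d=319: √d = [17; 1,6,5,1,4,…,6,1,34] (ℓ=14, even), read p_13/q_13
i=0: a=17 ⇒ p=17, q=1
…
i=2: a=6 ⇒ p=125, q=7
i=3: a=5 ⇒ p=643, q=36
…
i=6: a=3 ⇒ p=11913, q=667
i=7: a=1 ⇒ p=15628, q=875
…
i=12: a=6 ⇒ p=11102899, q=621643
i=13: a=1 ⇒ p=12901780, q=722361
fundamental: x₁=12901780, y₁=722361  (since 166455927168400 − 319·521805414321 = 1)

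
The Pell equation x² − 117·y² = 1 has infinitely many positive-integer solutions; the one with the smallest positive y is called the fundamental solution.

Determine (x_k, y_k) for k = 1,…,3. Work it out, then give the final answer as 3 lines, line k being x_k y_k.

[10; 1,4,2,4,1,20] for √117; ℓ=6 ⇒ convergent index 5
k=0  a_k=10  p_k/q_k = 10/1
k=1  a_k=1  p_k/q_k = 11/1
k=2  a_k=4  p_k/q_k = 54/5
…
k=4  a_k=4  p_k/q_k = 530/49
k=5  a_k=1  p_k/q_k = 649/60
→ (649, 60).  Check: 649²=421201, 117·60²=421200, difference 1.
k=2:  x_2 = 649·649+117·60·60 = 842401,  y_2 = 649·60+60·649 = 77880
k=3:  x_3 = 649·842401+117·60·77880 = 1093435849,  y_3 = 649·77880+60·842401 = 101088180

649 60
842401 77880
1093435849 101088180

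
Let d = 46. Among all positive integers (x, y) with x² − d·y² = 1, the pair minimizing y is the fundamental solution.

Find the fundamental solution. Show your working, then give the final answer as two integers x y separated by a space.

24335 3588

√46 → a₀=6, period (1,3,1,1,2,6,2,1,1,3,1,12); ℓ=12 even so k=11
step 0: (6, 1)  from 6·(1,0) + (0,1)
…
step 2: (27, 4)  from 3·(7,1) + (6,1)
step 3: (34, 5)  from 1·(27,4) + (7,1)
step 4: (61, 9)  from 1·(34,5) + (27,4)
step 5: (156, 23)  from 2·(61,9) + (34,5)
step 6: (997, 147)  from 6·(156,23) + (61,9)
step 7: (2150, 317)  from 2·(997,147) + (156,23)
step 8: (3147, 464)  from 1·(2150,317) + (997,147)
step 9: (5297, 781)  from 1·(3147,464) + (2150,317)
step 10: (19038, 2807)  from 3·(5297,781) + (3147,464)
step 11: (24335, 3588)  from 1·(19038,2807) + (5297,781)
fundamental: x₁=24335, y₁=3588  (since 592192225 − 46·12873744 = 1)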